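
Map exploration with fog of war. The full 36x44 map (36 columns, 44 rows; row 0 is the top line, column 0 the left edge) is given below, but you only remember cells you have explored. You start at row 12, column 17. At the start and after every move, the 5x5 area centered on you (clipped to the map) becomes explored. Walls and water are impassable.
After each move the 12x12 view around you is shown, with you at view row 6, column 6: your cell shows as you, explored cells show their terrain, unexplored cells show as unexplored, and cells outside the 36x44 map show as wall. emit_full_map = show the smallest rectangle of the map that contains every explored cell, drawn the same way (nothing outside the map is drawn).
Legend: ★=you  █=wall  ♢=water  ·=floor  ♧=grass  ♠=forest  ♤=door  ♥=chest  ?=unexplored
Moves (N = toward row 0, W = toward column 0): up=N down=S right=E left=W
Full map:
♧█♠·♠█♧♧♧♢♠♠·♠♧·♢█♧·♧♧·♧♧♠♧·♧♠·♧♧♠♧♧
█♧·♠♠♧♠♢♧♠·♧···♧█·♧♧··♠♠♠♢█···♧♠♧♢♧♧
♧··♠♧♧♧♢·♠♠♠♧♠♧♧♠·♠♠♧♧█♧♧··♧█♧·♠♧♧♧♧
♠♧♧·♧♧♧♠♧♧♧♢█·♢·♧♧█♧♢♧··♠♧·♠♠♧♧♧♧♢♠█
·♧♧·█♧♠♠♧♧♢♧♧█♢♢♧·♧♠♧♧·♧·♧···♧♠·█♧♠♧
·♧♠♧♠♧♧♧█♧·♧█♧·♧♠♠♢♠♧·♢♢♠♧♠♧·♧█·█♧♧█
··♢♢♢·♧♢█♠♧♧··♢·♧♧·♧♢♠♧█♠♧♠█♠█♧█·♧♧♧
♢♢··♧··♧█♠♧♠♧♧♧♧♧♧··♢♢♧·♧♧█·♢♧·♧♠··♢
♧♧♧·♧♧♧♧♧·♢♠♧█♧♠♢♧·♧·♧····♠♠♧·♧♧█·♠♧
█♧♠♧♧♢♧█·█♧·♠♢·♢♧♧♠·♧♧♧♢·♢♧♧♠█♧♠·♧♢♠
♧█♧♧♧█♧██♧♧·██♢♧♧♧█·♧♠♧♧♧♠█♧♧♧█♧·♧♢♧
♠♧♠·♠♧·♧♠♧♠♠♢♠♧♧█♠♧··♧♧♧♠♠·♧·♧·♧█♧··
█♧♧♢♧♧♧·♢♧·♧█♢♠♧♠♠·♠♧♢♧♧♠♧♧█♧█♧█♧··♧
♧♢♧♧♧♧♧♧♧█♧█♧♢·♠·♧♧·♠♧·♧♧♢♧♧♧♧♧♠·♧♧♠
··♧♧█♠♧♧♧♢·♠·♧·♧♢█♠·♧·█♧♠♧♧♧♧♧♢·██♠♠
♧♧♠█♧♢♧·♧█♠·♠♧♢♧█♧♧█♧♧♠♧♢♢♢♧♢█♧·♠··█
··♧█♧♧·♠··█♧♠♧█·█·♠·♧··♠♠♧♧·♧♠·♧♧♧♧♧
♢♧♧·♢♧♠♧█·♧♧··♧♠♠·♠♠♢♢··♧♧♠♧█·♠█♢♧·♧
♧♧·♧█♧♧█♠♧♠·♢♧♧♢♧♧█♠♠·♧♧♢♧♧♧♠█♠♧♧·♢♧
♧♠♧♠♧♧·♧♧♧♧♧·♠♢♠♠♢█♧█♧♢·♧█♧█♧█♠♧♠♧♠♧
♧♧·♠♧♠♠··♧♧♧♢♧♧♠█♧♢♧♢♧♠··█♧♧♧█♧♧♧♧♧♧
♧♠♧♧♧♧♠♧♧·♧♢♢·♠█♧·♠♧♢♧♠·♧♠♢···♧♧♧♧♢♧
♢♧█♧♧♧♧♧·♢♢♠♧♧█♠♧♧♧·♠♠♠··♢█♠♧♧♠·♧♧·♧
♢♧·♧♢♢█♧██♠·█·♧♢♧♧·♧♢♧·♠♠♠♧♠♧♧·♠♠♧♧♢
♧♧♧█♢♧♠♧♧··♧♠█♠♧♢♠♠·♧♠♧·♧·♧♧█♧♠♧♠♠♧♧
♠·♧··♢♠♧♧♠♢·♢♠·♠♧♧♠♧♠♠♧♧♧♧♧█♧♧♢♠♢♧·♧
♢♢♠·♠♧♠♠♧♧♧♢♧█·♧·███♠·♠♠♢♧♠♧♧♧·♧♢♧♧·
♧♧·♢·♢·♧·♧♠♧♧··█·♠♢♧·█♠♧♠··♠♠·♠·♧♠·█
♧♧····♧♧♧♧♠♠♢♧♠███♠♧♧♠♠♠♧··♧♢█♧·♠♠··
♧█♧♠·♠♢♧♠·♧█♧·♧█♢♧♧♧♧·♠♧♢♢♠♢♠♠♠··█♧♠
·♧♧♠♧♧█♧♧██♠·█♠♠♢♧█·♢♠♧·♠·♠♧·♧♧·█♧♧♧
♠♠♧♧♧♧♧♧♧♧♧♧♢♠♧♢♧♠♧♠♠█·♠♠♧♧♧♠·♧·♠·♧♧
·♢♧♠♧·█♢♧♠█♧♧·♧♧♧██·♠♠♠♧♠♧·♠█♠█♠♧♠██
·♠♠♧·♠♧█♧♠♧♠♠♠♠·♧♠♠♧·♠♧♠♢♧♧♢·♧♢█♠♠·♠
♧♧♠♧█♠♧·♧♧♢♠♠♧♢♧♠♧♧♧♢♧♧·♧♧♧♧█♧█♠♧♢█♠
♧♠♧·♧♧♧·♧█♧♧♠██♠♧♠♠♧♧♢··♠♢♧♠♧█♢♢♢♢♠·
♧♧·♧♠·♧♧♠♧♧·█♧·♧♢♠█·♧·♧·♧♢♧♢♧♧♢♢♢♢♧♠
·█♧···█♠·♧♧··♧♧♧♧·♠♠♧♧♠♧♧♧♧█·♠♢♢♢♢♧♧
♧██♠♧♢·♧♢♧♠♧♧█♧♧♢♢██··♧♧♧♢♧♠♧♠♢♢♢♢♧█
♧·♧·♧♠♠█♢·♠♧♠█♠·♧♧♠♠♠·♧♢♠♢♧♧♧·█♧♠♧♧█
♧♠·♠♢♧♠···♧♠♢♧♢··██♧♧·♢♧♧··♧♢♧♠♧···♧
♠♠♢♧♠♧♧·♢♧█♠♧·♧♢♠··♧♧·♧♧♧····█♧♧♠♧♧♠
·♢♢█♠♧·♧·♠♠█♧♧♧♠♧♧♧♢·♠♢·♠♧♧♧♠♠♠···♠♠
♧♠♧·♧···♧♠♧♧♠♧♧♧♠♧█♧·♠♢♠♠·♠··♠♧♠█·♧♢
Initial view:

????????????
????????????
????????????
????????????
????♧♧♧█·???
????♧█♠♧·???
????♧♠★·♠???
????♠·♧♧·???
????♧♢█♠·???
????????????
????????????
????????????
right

????????????
????????????
????????????
????????????
???♧♧♧█·♧???
???♧█♠♧··???
???♧♠♠★♠♧???
???♠·♧♧·♠???
???♧♢█♠·♧???
????????????
????????????
????????????

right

????????????
????????????
????????????
????????????
??♧♧♧█·♧♠???
??♧█♠♧··♧???
??♧♠♠·★♧♢???
??♠·♧♧·♠♧???
??♧♢█♠·♧·???
????????????
????????????
????????????

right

????????????
????????????
????????????
????????????
?♧♧♧█·♧♠♧???
?♧█♠♧··♧♧???
?♧♠♠·♠★♢♧???
?♠·♧♧·♠♧·???
?♧♢█♠·♧·█???
????????????
????????????
????????????

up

????????????
????????????
????????????
????????????
????♠·♧♧♧???
?♧♧♧█·♧♠♧???
?♧█♠♧·★♧♧???
?♧♠♠·♠♧♢♧???
?♠·♧♧·♠♧·???
?♧♢█♠·♧·█???
????????????
????????????

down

????????????
????????????
????????????
????♠·♧♧♧???
?♧♧♧█·♧♠♧???
?♧█♠♧··♧♧???
?♧♠♠·♠★♢♧???
?♠·♧♧·♠♧·???
?♧♢█♠·♧·█???
????????????
????????????
????????????

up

????????????
????????????
????????????
????????????
????♠·♧♧♧???
?♧♧♧█·♧♠♧???
?♧█♠♧·★♧♧???
?♧♠♠·♠♧♢♧???
?♠·♧♧·♠♧·???
?♧♢█♠·♧·█???
????????????
????????????

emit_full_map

???♠·♧♧♧
♧♧♧█·♧♠♧
♧█♠♧·★♧♧
♧♠♠·♠♧♢♧
♠·♧♧·♠♧·
♧♢█♠·♧·█

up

????????????
????????????
????????????
????????????
????·♧·♧·???
????♠·♧♧♧???
?♧♧♧█·★♠♧???
?♧█♠♧··♧♧???
?♧♠♠·♠♧♢♧???
?♠·♧♧·♠♧·???
?♧♢█♠·♧·█???
????????????

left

????????????
????????????
????????????
????????????
????♧·♧·♧·??
????♧♠·♧♧♧??
??♧♧♧█★♧♠♧??
??♧█♠♧··♧♧??
??♧♠♠·♠♧♢♧??
??♠·♧♧·♠♧·??
??♧♢█♠·♧·█??
????????????

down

????????????
????????????
????????????
????♧·♧·♧·??
????♧♠·♧♧♧??
??♧♧♧█·♧♠♧??
??♧█♠♧★·♧♧??
??♧♠♠·♠♧♢♧??
??♠·♧♧·♠♧·??
??♧♢█♠·♧·█??
????????????
????????????

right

????????????
????????????
????????????
???♧·♧·♧·???
???♧♠·♧♧♧???
?♧♧♧█·♧♠♧???
?♧█♠♧·★♧♧???
?♧♠♠·♠♧♢♧???
?♠·♧♧·♠♧·???
?♧♢█♠·♧·█???
????????????
????????????

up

????????????
????????????
????????????
????????????
???♧·♧·♧·???
???♧♠·♧♧♧???
?♧♧♧█·★♠♧???
?♧█♠♧··♧♧???
?♧♠♠·♠♧♢♧???
?♠·♧♧·♠♧·???
?♧♢█♠·♧·█???
????????????

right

????????????
????????????
????????????
????????????
??♧·♧·♧··???
??♧♠·♧♧♧♢???
♧♧♧█·♧★♧♧???
♧█♠♧··♧♧♧???
♧♠♠·♠♧♢♧♧???
♠·♧♧·♠♧·????
♧♢█♠·♧·█????
????????????

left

????????????
????????????
????????????
????????????
???♧·♧·♧··??
???♧♠·♧♧♧♢??
?♧♧♧█·★♠♧♧??
?♧█♠♧··♧♧♧??
?♧♠♠·♠♧♢♧♧??
?♠·♧♧·♠♧·???
?♧♢█♠·♧·█???
????????????

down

????????????
????????????
????????????
???♧·♧·♧··??
???♧♠·♧♧♧♢??
?♧♧♧█·♧♠♧♧??
?♧█♠♧·★♧♧♧??
?♧♠♠·♠♧♢♧♧??
?♠·♧♧·♠♧·???
?♧♢█♠·♧·█???
????????????
????????????

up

????????????
????????????
????????????
????????????
???♧·♧·♧··??
???♧♠·♧♧♧♢??
?♧♧♧█·★♠♧♧??
?♧█♠♧··♧♧♧??
?♧♠♠·♠♧♢♧♧??
?♠·♧♧·♠♧·???
?♧♢█♠·♧·█???
????????????

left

????????????
????????????
????????????
????????????
????♧·♧·♧··?
????♧♠·♧♧♧♢?
??♧♧♧█★♧♠♧♧?
??♧█♠♧··♧♧♧?
??♧♠♠·♠♧♢♧♧?
??♠·♧♧·♠♧·??
??♧♢█♠·♧·█??
????????????


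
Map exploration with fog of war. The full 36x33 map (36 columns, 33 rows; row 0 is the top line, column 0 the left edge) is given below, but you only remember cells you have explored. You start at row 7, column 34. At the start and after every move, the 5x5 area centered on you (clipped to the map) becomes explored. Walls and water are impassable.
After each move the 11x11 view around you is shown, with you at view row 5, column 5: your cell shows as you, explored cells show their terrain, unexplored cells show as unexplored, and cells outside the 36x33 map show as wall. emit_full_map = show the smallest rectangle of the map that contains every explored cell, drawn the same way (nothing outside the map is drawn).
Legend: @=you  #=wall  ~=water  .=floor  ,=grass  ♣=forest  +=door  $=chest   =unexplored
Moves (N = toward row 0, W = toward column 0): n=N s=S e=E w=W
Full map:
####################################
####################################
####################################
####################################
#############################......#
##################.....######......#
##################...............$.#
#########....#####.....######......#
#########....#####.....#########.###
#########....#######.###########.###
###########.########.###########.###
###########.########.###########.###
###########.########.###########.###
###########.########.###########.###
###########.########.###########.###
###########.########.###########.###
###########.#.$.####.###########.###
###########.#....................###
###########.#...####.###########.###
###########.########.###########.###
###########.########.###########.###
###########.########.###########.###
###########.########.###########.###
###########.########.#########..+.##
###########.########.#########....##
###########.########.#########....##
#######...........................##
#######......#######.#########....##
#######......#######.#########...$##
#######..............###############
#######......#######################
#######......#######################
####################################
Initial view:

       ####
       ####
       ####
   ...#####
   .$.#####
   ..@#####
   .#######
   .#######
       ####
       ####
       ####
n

       ####
       ####
       ####
   ...#####
   ...#####
   .$@#####
   ...#####
   .#######
   .#######
       ####
       ####

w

        ###
        ###
        ###
   ....####
   ....####
   ..@.####
   ....####
   #.######
    .######
        ###
        ###

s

        ###
        ###
   ....####
   ....####
   ..$.####
   ..@.####
   #.######
   #.######
        ###
        ###
        ###

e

       ####
       ####
  ....#####
  ....#####
  ..$.#####
  ...@#####
  #.#######
  #.#######
       ####
       ####
       ####

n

       ####
       ####
       ####
  ....#####
  ....#####
  ..$@#####
  ....#####
  #.#######
  #.#######
       ####
       ####

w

        ###
        ###
        ###
   ....####
   ....####
   ..@.####
   ....####
   #.######
   #.######
        ###
        ###

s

        ###
        ###
   ....####
   ....####
   ..$.####
   ..@.####
   #.######
   #.######
        ###
        ###
        ###

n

        ###
        ###
        ###
   ....####
   ....####
   ..@.####
   ....####
   #.######
   #.######
        ###
        ###


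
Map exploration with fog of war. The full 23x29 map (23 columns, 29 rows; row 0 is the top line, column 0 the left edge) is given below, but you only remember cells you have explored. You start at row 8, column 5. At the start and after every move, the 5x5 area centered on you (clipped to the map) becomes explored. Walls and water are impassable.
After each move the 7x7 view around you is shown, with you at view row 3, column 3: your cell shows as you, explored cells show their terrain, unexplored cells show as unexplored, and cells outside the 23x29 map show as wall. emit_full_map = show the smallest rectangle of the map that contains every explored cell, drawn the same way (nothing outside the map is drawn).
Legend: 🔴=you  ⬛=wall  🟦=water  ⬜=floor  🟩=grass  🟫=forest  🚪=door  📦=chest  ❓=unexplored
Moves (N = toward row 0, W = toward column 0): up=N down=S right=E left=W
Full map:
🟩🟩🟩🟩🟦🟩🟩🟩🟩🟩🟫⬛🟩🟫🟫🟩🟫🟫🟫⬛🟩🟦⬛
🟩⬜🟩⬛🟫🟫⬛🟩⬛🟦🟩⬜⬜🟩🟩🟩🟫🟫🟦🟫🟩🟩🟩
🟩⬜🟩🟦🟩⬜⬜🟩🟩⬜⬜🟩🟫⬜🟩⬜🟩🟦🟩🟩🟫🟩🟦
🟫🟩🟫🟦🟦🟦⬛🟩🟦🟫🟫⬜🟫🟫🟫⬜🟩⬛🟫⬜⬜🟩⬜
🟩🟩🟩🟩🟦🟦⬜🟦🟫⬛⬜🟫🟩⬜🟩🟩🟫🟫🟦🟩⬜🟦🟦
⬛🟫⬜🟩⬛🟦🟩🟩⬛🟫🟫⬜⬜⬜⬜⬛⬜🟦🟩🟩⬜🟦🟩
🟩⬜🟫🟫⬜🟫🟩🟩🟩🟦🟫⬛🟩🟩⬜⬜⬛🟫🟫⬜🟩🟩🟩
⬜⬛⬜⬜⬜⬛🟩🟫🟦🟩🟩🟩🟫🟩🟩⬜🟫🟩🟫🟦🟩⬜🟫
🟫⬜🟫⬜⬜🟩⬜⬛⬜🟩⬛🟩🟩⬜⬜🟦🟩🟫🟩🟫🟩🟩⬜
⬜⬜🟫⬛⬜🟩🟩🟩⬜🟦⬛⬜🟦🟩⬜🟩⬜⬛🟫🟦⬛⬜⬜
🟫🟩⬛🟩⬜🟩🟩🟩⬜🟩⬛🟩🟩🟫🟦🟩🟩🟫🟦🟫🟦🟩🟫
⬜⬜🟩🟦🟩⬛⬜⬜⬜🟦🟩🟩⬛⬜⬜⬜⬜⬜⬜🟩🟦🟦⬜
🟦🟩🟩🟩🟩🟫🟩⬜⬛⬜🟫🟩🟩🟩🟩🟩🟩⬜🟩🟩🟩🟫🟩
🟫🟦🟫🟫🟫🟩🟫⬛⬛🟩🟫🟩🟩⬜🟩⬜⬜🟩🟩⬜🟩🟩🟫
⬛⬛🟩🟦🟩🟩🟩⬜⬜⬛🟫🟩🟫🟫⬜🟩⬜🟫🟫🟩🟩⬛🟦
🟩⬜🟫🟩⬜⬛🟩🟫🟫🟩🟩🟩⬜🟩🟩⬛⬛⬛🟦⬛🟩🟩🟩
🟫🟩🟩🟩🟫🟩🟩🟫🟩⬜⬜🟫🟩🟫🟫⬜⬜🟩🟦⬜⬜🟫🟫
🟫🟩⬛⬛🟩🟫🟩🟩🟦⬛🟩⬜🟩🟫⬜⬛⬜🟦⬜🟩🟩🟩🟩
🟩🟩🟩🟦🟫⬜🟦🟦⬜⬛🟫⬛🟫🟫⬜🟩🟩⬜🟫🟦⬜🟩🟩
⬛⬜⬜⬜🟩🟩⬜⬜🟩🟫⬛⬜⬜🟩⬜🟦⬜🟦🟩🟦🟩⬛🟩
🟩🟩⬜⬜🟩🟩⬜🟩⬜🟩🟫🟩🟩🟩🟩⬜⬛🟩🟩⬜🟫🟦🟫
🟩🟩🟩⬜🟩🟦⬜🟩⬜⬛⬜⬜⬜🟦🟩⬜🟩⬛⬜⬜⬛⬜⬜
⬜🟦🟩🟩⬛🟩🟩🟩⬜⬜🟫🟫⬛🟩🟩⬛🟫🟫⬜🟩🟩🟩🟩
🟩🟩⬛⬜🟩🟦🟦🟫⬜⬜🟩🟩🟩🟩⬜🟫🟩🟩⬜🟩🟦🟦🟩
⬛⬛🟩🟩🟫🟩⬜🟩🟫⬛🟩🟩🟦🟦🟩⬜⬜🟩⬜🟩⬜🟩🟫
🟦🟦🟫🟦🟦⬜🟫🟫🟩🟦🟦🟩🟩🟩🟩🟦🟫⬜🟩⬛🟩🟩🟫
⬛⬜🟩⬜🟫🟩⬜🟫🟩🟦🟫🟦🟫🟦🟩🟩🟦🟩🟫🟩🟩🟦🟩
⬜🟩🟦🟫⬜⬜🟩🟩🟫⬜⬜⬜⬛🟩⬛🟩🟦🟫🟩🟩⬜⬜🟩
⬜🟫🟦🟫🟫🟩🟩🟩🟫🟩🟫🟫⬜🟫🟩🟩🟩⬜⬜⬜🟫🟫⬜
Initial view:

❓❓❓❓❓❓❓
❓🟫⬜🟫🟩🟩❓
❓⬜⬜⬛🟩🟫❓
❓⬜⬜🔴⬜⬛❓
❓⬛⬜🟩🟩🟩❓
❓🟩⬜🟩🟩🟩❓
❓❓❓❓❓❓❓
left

❓❓❓❓❓❓❓
❓🟫🟫⬜🟫🟩🟩
❓⬜⬜⬜⬛🟩🟫
❓🟫⬜🔴🟩⬜⬛
❓🟫⬛⬜🟩🟩🟩
❓⬛🟩⬜🟩🟩🟩
❓❓❓❓❓❓❓

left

❓❓❓❓❓❓❓
❓⬜🟫🟫⬜🟫🟩
❓⬛⬜⬜⬜⬛🟩
❓⬜🟫🔴⬜🟩⬜
❓⬜🟫⬛⬜🟩🟩
❓🟩⬛🟩⬜🟩🟩
❓❓❓❓❓❓❓

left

⬛❓❓❓❓❓❓
⬛🟩⬜🟫🟫⬜🟫
⬛⬜⬛⬜⬜⬜⬛
⬛🟫⬜🔴⬜⬜🟩
⬛⬜⬜🟫⬛⬜🟩
⬛🟫🟩⬛🟩⬜🟩
⬛❓❓❓❓❓❓

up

⬛❓❓❓❓❓❓
⬛⬛🟫⬜🟩⬛❓
⬛🟩⬜🟫🟫⬜🟫
⬛⬜⬛🔴⬜⬜⬛
⬛🟫⬜🟫⬜⬜🟩
⬛⬜⬜🟫⬛⬜🟩
⬛🟫🟩⬛🟩⬜🟩

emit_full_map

⬛🟫⬜🟩⬛❓❓❓
🟩⬜🟫🟫⬜🟫🟩🟩
⬜⬛🔴⬜⬜⬛🟩🟫
🟫⬜🟫⬜⬜🟩⬜⬛
⬜⬜🟫⬛⬜🟩🟩🟩
🟫🟩⬛🟩⬜🟩🟩🟩

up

⬛❓❓❓❓❓❓
⬛🟩🟩🟩🟩🟦❓
⬛⬛🟫⬜🟩⬛❓
⬛🟩⬜🔴🟫⬜🟫
⬛⬜⬛⬜⬜⬜⬛
⬛🟫⬜🟫⬜⬜🟩
⬛⬜⬜🟫⬛⬜🟩

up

⬛❓❓❓❓❓❓
⬛🟫🟩🟫🟦🟦❓
⬛🟩🟩🟩🟩🟦❓
⬛⬛🟫🔴🟩⬛❓
⬛🟩⬜🟫🟫⬜🟫
⬛⬜⬛⬜⬜⬜⬛
⬛🟫⬜🟫⬜⬜🟩

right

❓❓❓❓❓❓❓
🟫🟩🟫🟦🟦🟦❓
🟩🟩🟩🟩🟦🟦❓
⬛🟫⬜🔴⬛🟦❓
🟩⬜🟫🟫⬜🟫🟩
⬜⬛⬜⬜⬜⬛🟩
🟫⬜🟫⬜⬜🟩⬜

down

🟫🟩🟫🟦🟦🟦❓
🟩🟩🟩🟩🟦🟦❓
⬛🟫⬜🟩⬛🟦❓
🟩⬜🟫🔴⬜🟫🟩
⬜⬛⬜⬜⬜⬛🟩
🟫⬜🟫⬜⬜🟩⬜
⬜⬜🟫⬛⬜🟩🟩

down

🟩🟩🟩🟩🟦🟦❓
⬛🟫⬜🟩⬛🟦❓
🟩⬜🟫🟫⬜🟫🟩
⬜⬛⬜🔴⬜⬛🟩
🟫⬜🟫⬜⬜🟩⬜
⬜⬜🟫⬛⬜🟩🟩
🟫🟩⬛🟩⬜🟩🟩

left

⬛🟩🟩🟩🟩🟦🟦
⬛⬛🟫⬜🟩⬛🟦
⬛🟩⬜🟫🟫⬜🟫
⬛⬜⬛🔴⬜⬜⬛
⬛🟫⬜🟫⬜⬜🟩
⬛⬜⬜🟫⬛⬜🟩
⬛🟫🟩⬛🟩⬜🟩

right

🟩🟩🟩🟩🟦🟦❓
⬛🟫⬜🟩⬛🟦❓
🟩⬜🟫🟫⬜🟫🟩
⬜⬛⬜🔴⬜⬛🟩
🟫⬜🟫⬜⬜🟩⬜
⬜⬜🟫⬛⬜🟩🟩
🟫🟩⬛🟩⬜🟩🟩

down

⬛🟫⬜🟩⬛🟦❓
🟩⬜🟫🟫⬜🟫🟩
⬜⬛⬜⬜⬜⬛🟩
🟫⬜🟫🔴⬜🟩⬜
⬜⬜🟫⬛⬜🟩🟩
🟫🟩⬛🟩⬜🟩🟩
❓❓❓❓❓❓❓

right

🟫⬜🟩⬛🟦❓❓
⬜🟫🟫⬜🟫🟩🟩
⬛⬜⬜⬜⬛🟩🟫
⬜🟫⬜🔴🟩⬜⬛
⬜🟫⬛⬜🟩🟩🟩
🟩⬛🟩⬜🟩🟩🟩
❓❓❓❓❓❓❓

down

⬜🟫🟫⬜🟫🟩🟩
⬛⬜⬜⬜⬛🟩🟫
⬜🟫⬜⬜🟩⬜⬛
⬜🟫⬛🔴🟩🟩🟩
🟩⬛🟩⬜🟩🟩🟩
❓🟩🟦🟩⬛⬜❓
❓❓❓❓❓❓❓

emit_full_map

🟫🟩🟫🟦🟦🟦❓❓
🟩🟩🟩🟩🟦🟦❓❓
⬛🟫⬜🟩⬛🟦❓❓
🟩⬜🟫🟫⬜🟫🟩🟩
⬜⬛⬜⬜⬜⬛🟩🟫
🟫⬜🟫⬜⬜🟩⬜⬛
⬜⬜🟫⬛🔴🟩🟩🟩
🟫🟩⬛🟩⬜🟩🟩🟩
❓❓🟩🟦🟩⬛⬜❓

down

⬛⬜⬜⬜⬛🟩🟫
⬜🟫⬜⬜🟩⬜⬛
⬜🟫⬛⬜🟩🟩🟩
🟩⬛🟩🔴🟩🟩🟩
❓🟩🟦🟩⬛⬜❓
❓🟩🟩🟩🟫🟩❓
❓❓❓❓❓❓❓

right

⬜⬜⬜⬛🟩🟫❓
🟫⬜⬜🟩⬜⬛❓
🟫⬛⬜🟩🟩🟩❓
⬛🟩⬜🔴🟩🟩❓
🟩🟦🟩⬛⬜⬜❓
🟩🟩🟩🟫🟩⬜❓
❓❓❓❓❓❓❓

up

🟫🟫⬜🟫🟩🟩❓
⬜⬜⬜⬛🟩🟫❓
🟫⬜⬜🟩⬜⬛❓
🟫⬛⬜🔴🟩🟩❓
⬛🟩⬜🟩🟩🟩❓
🟩🟦🟩⬛⬜⬜❓
🟩🟩🟩🟫🟩⬜❓

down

⬜⬜⬜⬛🟩🟫❓
🟫⬜⬜🟩⬜⬛❓
🟫⬛⬜🟩🟩🟩❓
⬛🟩⬜🔴🟩🟩❓
🟩🟦🟩⬛⬜⬜❓
🟩🟩🟩🟫🟩⬜❓
❓❓❓❓❓❓❓

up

🟫🟫⬜🟫🟩🟩❓
⬜⬜⬜⬛🟩🟫❓
🟫⬜⬜🟩⬜⬛❓
🟫⬛⬜🔴🟩🟩❓
⬛🟩⬜🟩🟩🟩❓
🟩🟦🟩⬛⬜⬜❓
🟩🟩🟩🟫🟩⬜❓

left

⬜🟫🟫⬜🟫🟩🟩
⬛⬜⬜⬜⬛🟩🟫
⬜🟫⬜⬜🟩⬜⬛
⬜🟫⬛🔴🟩🟩🟩
🟩⬛🟩⬜🟩🟩🟩
❓🟩🟦🟩⬛⬜⬜
❓🟩🟩🟩🟫🟩⬜

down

⬛⬜⬜⬜⬛🟩🟫
⬜🟫⬜⬜🟩⬜⬛
⬜🟫⬛⬜🟩🟩🟩
🟩⬛🟩🔴🟩🟩🟩
❓🟩🟦🟩⬛⬜⬜
❓🟩🟩🟩🟫🟩⬜
❓❓❓❓❓❓❓

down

⬜🟫⬜⬜🟩⬜⬛
⬜🟫⬛⬜🟩🟩🟩
🟩⬛🟩⬜🟩🟩🟩
❓🟩🟦🔴⬛⬜⬜
❓🟩🟩🟩🟫🟩⬜
❓🟫🟫🟫🟩🟫❓
❓❓❓❓❓❓❓

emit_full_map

🟫🟩🟫🟦🟦🟦❓❓
🟩🟩🟩🟩🟦🟦❓❓
⬛🟫⬜🟩⬛🟦❓❓
🟩⬜🟫🟫⬜🟫🟩🟩
⬜⬛⬜⬜⬜⬛🟩🟫
🟫⬜🟫⬜⬜🟩⬜⬛
⬜⬜🟫⬛⬜🟩🟩🟩
🟫🟩⬛🟩⬜🟩🟩🟩
❓❓🟩🟦🔴⬛⬜⬜
❓❓🟩🟩🟩🟫🟩⬜
❓❓🟫🟫🟫🟩🟫❓

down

⬜🟫⬛⬜🟩🟩🟩
🟩⬛🟩⬜🟩🟩🟩
❓🟩🟦🟩⬛⬜⬜
❓🟩🟩🔴🟫🟩⬜
❓🟫🟫🟫🟩🟫❓
❓🟩🟦🟩🟩🟩❓
❓❓❓❓❓❓❓

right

🟫⬛⬜🟩🟩🟩❓
⬛🟩⬜🟩🟩🟩❓
🟩🟦🟩⬛⬜⬜❓
🟩🟩🟩🔴🟩⬜❓
🟫🟫🟫🟩🟫⬛❓
🟩🟦🟩🟩🟩⬜❓
❓❓❓❓❓❓❓

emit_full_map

🟫🟩🟫🟦🟦🟦❓❓
🟩🟩🟩🟩🟦🟦❓❓
⬛🟫⬜🟩⬛🟦❓❓
🟩⬜🟫🟫⬜🟫🟩🟩
⬜⬛⬜⬜⬜⬛🟩🟫
🟫⬜🟫⬜⬜🟩⬜⬛
⬜⬜🟫⬛⬜🟩🟩🟩
🟫🟩⬛🟩⬜🟩🟩🟩
❓❓🟩🟦🟩⬛⬜⬜
❓❓🟩🟩🟩🔴🟩⬜
❓❓🟫🟫🟫🟩🟫⬛
❓❓🟩🟦🟩🟩🟩⬜


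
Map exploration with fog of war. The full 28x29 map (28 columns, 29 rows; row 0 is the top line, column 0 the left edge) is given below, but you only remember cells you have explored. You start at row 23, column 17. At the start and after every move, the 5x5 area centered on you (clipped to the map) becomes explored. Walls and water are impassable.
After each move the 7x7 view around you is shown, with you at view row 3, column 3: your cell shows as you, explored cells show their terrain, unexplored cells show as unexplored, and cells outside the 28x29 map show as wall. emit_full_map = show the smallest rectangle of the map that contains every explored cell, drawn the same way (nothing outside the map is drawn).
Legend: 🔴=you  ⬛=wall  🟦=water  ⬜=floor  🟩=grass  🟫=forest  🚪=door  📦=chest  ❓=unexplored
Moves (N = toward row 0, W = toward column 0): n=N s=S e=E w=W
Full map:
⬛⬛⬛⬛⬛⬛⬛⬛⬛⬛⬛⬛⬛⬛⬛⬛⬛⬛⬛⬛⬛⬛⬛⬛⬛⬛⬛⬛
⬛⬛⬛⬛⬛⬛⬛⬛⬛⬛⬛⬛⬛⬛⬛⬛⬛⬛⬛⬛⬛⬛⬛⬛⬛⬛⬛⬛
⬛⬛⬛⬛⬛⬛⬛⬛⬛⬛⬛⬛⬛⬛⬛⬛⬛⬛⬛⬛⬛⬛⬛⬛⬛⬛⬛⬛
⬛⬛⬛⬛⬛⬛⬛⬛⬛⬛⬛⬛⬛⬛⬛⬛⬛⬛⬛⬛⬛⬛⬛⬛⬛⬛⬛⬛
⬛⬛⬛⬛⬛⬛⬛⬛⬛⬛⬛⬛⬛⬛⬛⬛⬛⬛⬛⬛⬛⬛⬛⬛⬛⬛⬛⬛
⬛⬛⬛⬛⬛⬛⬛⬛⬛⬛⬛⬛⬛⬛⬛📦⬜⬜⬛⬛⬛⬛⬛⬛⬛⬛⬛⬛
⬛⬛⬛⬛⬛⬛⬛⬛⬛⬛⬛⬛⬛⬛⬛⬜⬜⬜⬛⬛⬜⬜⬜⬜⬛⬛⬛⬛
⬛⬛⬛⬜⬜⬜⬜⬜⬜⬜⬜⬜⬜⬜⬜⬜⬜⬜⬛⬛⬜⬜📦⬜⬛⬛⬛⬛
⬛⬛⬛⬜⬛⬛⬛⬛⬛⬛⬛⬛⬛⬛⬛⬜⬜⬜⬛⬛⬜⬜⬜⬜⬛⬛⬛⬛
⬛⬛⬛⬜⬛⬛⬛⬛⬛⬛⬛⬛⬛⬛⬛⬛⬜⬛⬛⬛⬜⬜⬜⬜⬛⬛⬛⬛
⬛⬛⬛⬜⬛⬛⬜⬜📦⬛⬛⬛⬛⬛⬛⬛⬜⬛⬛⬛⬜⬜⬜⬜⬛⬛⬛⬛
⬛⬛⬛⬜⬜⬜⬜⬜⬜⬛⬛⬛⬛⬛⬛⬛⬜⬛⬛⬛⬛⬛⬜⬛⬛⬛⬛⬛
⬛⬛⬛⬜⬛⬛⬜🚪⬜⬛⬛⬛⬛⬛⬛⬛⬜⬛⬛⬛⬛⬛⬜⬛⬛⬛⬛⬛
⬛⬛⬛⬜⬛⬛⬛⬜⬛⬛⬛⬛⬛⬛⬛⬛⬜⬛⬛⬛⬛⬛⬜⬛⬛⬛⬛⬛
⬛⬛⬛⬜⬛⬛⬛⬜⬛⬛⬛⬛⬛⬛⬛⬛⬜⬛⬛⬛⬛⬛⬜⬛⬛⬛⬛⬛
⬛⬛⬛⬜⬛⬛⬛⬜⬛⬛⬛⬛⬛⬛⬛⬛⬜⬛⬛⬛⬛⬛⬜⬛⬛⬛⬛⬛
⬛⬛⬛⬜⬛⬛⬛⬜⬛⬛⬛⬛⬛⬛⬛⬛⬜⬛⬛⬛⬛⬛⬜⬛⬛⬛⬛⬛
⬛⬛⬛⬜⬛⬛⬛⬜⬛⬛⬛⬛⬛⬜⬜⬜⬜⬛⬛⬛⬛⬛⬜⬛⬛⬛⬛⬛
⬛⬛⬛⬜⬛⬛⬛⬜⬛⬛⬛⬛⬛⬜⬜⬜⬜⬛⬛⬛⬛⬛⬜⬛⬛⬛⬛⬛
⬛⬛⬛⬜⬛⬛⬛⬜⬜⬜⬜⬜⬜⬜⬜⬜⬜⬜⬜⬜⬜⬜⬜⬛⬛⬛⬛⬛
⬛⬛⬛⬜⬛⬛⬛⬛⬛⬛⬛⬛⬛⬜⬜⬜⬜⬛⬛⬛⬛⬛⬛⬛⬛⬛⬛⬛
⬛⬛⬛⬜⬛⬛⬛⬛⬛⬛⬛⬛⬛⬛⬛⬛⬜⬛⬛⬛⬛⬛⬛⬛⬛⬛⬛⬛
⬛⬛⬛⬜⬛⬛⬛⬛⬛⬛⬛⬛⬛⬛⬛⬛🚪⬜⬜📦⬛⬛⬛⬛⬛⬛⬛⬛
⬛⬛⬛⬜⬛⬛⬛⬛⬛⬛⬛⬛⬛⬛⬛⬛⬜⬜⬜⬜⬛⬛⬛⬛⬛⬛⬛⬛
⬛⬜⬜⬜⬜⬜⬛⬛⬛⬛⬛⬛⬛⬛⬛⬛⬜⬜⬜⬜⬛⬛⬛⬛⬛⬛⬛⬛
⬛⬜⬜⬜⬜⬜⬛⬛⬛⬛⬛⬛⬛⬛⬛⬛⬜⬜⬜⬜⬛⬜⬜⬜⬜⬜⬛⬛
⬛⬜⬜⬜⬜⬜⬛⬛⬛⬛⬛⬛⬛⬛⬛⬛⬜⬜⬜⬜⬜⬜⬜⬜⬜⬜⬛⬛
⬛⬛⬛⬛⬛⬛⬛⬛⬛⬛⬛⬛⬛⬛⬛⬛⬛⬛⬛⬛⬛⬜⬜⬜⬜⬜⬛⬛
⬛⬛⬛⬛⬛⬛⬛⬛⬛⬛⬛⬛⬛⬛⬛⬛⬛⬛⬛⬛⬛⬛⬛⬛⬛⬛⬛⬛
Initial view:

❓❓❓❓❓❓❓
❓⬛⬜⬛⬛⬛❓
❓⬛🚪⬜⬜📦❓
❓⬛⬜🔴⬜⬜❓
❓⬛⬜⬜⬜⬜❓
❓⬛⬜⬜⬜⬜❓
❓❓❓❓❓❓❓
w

❓❓❓❓❓❓❓
❓⬛⬛⬜⬛⬛⬛
❓⬛⬛🚪⬜⬜📦
❓⬛⬛🔴⬜⬜⬜
❓⬛⬛⬜⬜⬜⬜
❓⬛⬛⬜⬜⬜⬜
❓❓❓❓❓❓❓

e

❓❓❓❓❓❓❓
⬛⬛⬜⬛⬛⬛❓
⬛⬛🚪⬜⬜📦❓
⬛⬛⬜🔴⬜⬜❓
⬛⬛⬜⬜⬜⬜❓
⬛⬛⬜⬜⬜⬜❓
❓❓❓❓❓❓❓

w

❓❓❓❓❓❓❓
❓⬛⬛⬜⬛⬛⬛
❓⬛⬛🚪⬜⬜📦
❓⬛⬛🔴⬜⬜⬜
❓⬛⬛⬜⬜⬜⬜
❓⬛⬛⬜⬜⬜⬜
❓❓❓❓❓❓❓

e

❓❓❓❓❓❓❓
⬛⬛⬜⬛⬛⬛❓
⬛⬛🚪⬜⬜📦❓
⬛⬛⬜🔴⬜⬜❓
⬛⬛⬜⬜⬜⬜❓
⬛⬛⬜⬜⬜⬜❓
❓❓❓❓❓❓❓

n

❓❓❓❓❓❓❓
❓⬜⬜⬛⬛⬛❓
⬛⬛⬜⬛⬛⬛❓
⬛⬛🚪🔴⬜📦❓
⬛⬛⬜⬜⬜⬜❓
⬛⬛⬜⬜⬜⬜❓
⬛⬛⬜⬜⬜⬜❓

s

❓⬜⬜⬛⬛⬛❓
⬛⬛⬜⬛⬛⬛❓
⬛⬛🚪⬜⬜📦❓
⬛⬛⬜🔴⬜⬜❓
⬛⬛⬜⬜⬜⬜❓
⬛⬛⬜⬜⬜⬜❓
❓❓❓❓❓❓❓

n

❓❓❓❓❓❓❓
❓⬜⬜⬛⬛⬛❓
⬛⬛⬜⬛⬛⬛❓
⬛⬛🚪🔴⬜📦❓
⬛⬛⬜⬜⬜⬜❓
⬛⬛⬜⬜⬜⬜❓
⬛⬛⬜⬜⬜⬜❓

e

❓❓❓❓❓❓❓
⬜⬜⬛⬛⬛⬛❓
⬛⬜⬛⬛⬛⬛❓
⬛🚪⬜🔴📦⬛❓
⬛⬜⬜⬜⬜⬛❓
⬛⬜⬜⬜⬜⬛❓
⬛⬜⬜⬜⬜❓❓

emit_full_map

❓⬜⬜⬛⬛⬛⬛
⬛⬛⬜⬛⬛⬛⬛
⬛⬛🚪⬜🔴📦⬛
⬛⬛⬜⬜⬜⬜⬛
⬛⬛⬜⬜⬜⬜⬛
⬛⬛⬜⬜⬜⬜❓

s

⬜⬜⬛⬛⬛⬛❓
⬛⬜⬛⬛⬛⬛❓
⬛🚪⬜⬜📦⬛❓
⬛⬜⬜🔴⬜⬛❓
⬛⬜⬜⬜⬜⬛❓
⬛⬜⬜⬜⬜⬛❓
❓❓❓❓❓❓❓

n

❓❓❓❓❓❓❓
⬜⬜⬛⬛⬛⬛❓
⬛⬜⬛⬛⬛⬛❓
⬛🚪⬜🔴📦⬛❓
⬛⬜⬜⬜⬜⬛❓
⬛⬜⬜⬜⬜⬛❓
⬛⬜⬜⬜⬜⬛❓

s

⬜⬜⬛⬛⬛⬛❓
⬛⬜⬛⬛⬛⬛❓
⬛🚪⬜⬜📦⬛❓
⬛⬜⬜🔴⬜⬛❓
⬛⬜⬜⬜⬜⬛❓
⬛⬜⬜⬜⬜⬛❓
❓❓❓❓❓❓❓

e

⬜⬛⬛⬛⬛❓❓
⬜⬛⬛⬛⬛⬛❓
🚪⬜⬜📦⬛⬛❓
⬜⬜⬜🔴⬛⬛❓
⬜⬜⬜⬜⬛⬛❓
⬜⬜⬜⬜⬛⬜❓
❓❓❓❓❓❓❓

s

⬜⬛⬛⬛⬛⬛❓
🚪⬜⬜📦⬛⬛❓
⬜⬜⬜⬜⬛⬛❓
⬜⬜⬜🔴⬛⬛❓
⬜⬜⬜⬜⬛⬜❓
❓⬜⬜⬜⬜⬜❓
❓❓❓❓❓❓❓

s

🚪⬜⬜📦⬛⬛❓
⬜⬜⬜⬜⬛⬛❓
⬜⬜⬜⬜⬛⬛❓
⬜⬜⬜🔴⬛⬜❓
❓⬜⬜⬜⬜⬜❓
❓⬛⬛⬛⬛⬜❓
❓❓❓❓❓❓❓

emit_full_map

❓⬜⬜⬛⬛⬛⬛❓
⬛⬛⬜⬛⬛⬛⬛⬛
⬛⬛🚪⬜⬜📦⬛⬛
⬛⬛⬜⬜⬜⬜⬛⬛
⬛⬛⬜⬜⬜⬜⬛⬛
⬛⬛⬜⬜⬜🔴⬛⬜
❓❓❓⬜⬜⬜⬜⬜
❓❓❓⬛⬛⬛⬛⬜

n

⬜⬛⬛⬛⬛⬛❓
🚪⬜⬜📦⬛⬛❓
⬜⬜⬜⬜⬛⬛❓
⬜⬜⬜🔴⬛⬛❓
⬜⬜⬜⬜⬛⬜❓
❓⬜⬜⬜⬜⬜❓
❓⬛⬛⬛⬛⬜❓

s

🚪⬜⬜📦⬛⬛❓
⬜⬜⬜⬜⬛⬛❓
⬜⬜⬜⬜⬛⬛❓
⬜⬜⬜🔴⬛⬜❓
❓⬜⬜⬜⬜⬜❓
❓⬛⬛⬛⬛⬜❓
❓❓❓❓❓❓❓

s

⬜⬜⬜⬜⬛⬛❓
⬜⬜⬜⬜⬛⬛❓
⬜⬜⬜⬜⬛⬜❓
❓⬜⬜🔴⬜⬜❓
❓⬛⬛⬛⬛⬜❓
❓⬛⬛⬛⬛⬛❓
⬛⬛⬛⬛⬛⬛⬛

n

🚪⬜⬜📦⬛⬛❓
⬜⬜⬜⬜⬛⬛❓
⬜⬜⬜⬜⬛⬛❓
⬜⬜⬜🔴⬛⬜❓
❓⬜⬜⬜⬜⬜❓
❓⬛⬛⬛⬛⬜❓
❓⬛⬛⬛⬛⬛❓

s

⬜⬜⬜⬜⬛⬛❓
⬜⬜⬜⬜⬛⬛❓
⬜⬜⬜⬜⬛⬜❓
❓⬜⬜🔴⬜⬜❓
❓⬛⬛⬛⬛⬜❓
❓⬛⬛⬛⬛⬛❓
⬛⬛⬛⬛⬛⬛⬛

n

🚪⬜⬜📦⬛⬛❓
⬜⬜⬜⬜⬛⬛❓
⬜⬜⬜⬜⬛⬛❓
⬜⬜⬜🔴⬛⬜❓
❓⬜⬜⬜⬜⬜❓
❓⬛⬛⬛⬛⬜❓
❓⬛⬛⬛⬛⬛❓


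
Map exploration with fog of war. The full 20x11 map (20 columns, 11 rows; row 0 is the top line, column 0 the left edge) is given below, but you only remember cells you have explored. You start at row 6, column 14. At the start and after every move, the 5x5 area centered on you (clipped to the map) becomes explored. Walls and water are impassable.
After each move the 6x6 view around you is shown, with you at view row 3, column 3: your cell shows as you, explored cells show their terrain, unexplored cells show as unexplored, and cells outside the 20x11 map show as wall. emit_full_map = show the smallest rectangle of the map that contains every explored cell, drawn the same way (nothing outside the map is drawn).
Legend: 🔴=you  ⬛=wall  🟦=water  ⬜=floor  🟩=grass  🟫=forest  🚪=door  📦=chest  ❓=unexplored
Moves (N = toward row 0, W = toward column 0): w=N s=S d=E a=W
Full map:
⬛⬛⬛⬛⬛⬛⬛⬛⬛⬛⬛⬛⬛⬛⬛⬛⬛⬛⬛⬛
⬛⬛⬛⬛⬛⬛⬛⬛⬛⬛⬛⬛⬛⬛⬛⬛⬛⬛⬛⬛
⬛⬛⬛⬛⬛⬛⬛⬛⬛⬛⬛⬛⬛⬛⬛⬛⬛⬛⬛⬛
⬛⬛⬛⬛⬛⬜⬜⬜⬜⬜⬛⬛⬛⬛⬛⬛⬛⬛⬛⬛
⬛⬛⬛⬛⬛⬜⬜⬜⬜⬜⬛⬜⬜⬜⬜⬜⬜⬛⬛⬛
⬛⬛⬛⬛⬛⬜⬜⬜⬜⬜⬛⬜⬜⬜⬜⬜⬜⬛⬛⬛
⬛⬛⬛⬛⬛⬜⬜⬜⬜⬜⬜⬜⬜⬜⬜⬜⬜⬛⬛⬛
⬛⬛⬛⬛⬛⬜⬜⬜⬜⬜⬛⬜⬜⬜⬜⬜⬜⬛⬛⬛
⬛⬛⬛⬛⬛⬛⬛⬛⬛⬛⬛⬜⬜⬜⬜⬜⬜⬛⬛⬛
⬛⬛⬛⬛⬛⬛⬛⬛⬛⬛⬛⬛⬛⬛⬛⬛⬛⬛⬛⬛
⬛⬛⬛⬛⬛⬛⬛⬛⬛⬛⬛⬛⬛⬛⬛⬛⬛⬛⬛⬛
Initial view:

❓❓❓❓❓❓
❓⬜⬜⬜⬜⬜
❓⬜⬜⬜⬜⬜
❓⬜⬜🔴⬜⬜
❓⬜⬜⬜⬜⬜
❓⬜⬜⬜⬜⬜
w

❓❓❓❓❓❓
❓⬛⬛⬛⬛⬛
❓⬜⬜⬜⬜⬜
❓⬜⬜🔴⬜⬜
❓⬜⬜⬜⬜⬜
❓⬜⬜⬜⬜⬜

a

❓❓❓❓❓❓
❓⬛⬛⬛⬛⬛
❓⬜⬜⬜⬜⬜
❓⬜⬜🔴⬜⬜
❓⬜⬜⬜⬜⬜
❓⬜⬜⬜⬜⬜

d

❓❓❓❓❓❓
⬛⬛⬛⬛⬛⬛
⬜⬜⬜⬜⬜⬜
⬜⬜⬜🔴⬜⬜
⬜⬜⬜⬜⬜⬜
⬜⬜⬜⬜⬜⬜

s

⬛⬛⬛⬛⬛⬛
⬜⬜⬜⬜⬜⬜
⬜⬜⬜⬜⬜⬜
⬜⬜⬜🔴⬜⬜
⬜⬜⬜⬜⬜⬜
❓⬜⬜⬜⬜⬜

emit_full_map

⬛⬛⬛⬛⬛⬛
⬜⬜⬜⬜⬜⬜
⬜⬜⬜⬜⬜⬜
⬜⬜⬜🔴⬜⬜
⬜⬜⬜⬜⬜⬜
❓⬜⬜⬜⬜⬜

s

⬜⬜⬜⬜⬜⬜
⬜⬜⬜⬜⬜⬜
⬜⬜⬜⬜⬜⬜
⬜⬜⬜🔴⬜⬜
❓⬜⬜⬜⬜⬜
❓⬛⬛⬛⬛⬛


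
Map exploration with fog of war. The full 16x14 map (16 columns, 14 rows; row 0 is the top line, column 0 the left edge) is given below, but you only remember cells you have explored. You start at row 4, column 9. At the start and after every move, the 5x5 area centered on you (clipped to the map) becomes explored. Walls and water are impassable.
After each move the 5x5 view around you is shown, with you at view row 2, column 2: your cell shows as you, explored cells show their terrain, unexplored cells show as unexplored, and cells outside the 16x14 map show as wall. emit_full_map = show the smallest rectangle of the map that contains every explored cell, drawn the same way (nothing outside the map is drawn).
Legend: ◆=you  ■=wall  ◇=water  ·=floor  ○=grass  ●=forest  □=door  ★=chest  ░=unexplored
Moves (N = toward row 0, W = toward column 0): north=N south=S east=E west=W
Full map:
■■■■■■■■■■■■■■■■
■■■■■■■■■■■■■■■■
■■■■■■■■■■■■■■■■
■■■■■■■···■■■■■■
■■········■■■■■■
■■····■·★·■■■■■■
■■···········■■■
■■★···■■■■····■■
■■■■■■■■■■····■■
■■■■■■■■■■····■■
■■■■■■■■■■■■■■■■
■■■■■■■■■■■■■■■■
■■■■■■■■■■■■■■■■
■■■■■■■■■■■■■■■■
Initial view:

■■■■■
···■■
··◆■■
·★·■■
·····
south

···■■
···■■
·★◆■■
·····
■■■··

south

···■■
·★·■■
··◆··
■■■··
■■■··

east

··■■■
★·■■■
··◆··
■■···
■■···

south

★·■■■
·····
■■◆··
■■···
■■···

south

·····
■■···
■■◆··
■■···
■■■■■

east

····■
■····
■·◆··
■····
■■■■■

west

·····
■■···
■■◆··
■■···
■■■■■

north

★·■■■
·····
■■◆··
■■···
■■···

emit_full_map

■■■■■░░
···■■░░
···■■■░
·★·■■■░
······■
■■■◆···
■■■····
░■■····
░■■■■■■


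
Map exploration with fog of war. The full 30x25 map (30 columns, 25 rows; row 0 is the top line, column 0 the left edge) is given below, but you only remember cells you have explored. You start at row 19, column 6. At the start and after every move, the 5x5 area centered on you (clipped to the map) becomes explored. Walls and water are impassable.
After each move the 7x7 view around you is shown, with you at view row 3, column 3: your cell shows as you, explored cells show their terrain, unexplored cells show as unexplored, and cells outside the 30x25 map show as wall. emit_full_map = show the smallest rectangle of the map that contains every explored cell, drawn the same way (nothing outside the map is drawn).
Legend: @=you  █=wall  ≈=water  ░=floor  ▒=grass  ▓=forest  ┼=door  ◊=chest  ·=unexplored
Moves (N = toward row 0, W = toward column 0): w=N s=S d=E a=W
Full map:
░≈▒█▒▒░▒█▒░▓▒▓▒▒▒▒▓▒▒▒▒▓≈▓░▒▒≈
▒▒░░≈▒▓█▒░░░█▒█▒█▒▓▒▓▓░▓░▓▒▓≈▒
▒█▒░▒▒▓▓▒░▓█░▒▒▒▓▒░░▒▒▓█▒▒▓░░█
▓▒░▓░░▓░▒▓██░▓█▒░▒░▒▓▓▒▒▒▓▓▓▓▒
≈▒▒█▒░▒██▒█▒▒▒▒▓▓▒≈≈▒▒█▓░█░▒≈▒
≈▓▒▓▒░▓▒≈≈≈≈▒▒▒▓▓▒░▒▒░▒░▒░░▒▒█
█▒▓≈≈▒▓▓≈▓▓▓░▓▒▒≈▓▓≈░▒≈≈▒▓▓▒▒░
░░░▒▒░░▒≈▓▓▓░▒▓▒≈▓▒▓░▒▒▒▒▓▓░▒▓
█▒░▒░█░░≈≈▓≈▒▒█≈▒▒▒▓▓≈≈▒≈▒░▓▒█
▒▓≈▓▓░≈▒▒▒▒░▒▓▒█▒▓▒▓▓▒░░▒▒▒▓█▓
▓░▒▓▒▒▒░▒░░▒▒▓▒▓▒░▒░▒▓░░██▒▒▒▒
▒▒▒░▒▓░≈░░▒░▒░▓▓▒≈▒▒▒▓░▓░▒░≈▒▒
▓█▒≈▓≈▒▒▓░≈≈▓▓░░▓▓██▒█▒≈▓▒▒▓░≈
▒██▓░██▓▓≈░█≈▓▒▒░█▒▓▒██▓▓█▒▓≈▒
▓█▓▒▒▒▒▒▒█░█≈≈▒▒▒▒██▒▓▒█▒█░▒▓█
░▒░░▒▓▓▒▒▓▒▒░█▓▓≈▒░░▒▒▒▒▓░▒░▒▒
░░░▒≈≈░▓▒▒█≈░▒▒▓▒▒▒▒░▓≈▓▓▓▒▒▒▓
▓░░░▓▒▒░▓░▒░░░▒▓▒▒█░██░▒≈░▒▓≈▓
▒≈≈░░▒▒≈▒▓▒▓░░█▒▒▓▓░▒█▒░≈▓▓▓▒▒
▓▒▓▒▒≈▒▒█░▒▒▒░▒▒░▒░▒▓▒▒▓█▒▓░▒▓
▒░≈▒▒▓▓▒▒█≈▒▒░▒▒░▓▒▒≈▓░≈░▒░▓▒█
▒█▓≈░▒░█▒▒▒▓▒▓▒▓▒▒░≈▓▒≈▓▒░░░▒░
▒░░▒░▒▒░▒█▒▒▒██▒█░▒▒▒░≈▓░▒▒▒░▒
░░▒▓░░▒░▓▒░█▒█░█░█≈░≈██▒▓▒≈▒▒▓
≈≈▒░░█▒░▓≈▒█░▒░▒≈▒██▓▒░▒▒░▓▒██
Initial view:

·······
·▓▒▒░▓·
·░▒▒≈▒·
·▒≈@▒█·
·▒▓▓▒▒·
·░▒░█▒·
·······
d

·······
▓▒▒░▓░·
░▒▒≈▒▓·
▒≈▒@█░·
▒▓▓▒▒█·
░▒░█▒▒·
·······

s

▓▒▒░▓░·
░▒▒≈▒▓·
▒≈▒▒█░·
▒▓▓@▒█·
░▒░█▒▒·
·▒▒░▒█·
·······

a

·▓▒▒░▓░
·░▒▒≈▒▓
·▒≈▒▒█░
·▒▓@▒▒█
·░▒░█▒▒
·░▒▒░▒█
·······

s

·░▒▒≈▒▓
·▒≈▒▒█░
·▒▓▓▒▒█
·░▒@█▒▒
·░▒▒░▒█
·░░▒░▓·
·······

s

·▒≈▒▒█░
·▒▓▓▒▒█
·░▒░█▒▒
·░▒@░▒█
·░░▒░▓·
·░█▒░▓·
███████

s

·▒▓▓▒▒█
·░▒░█▒▒
·░▒▒░▒█
·░░@░▓·
·░█▒░▓·
███████
███████

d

▒▓▓▒▒█·
░▒░█▒▒·
░▒▒░▒█·
░░▒@▓▒·
░█▒░▓≈·
███████
███████

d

▓▓▒▒█··
▒░█▒▒▒·
▒▒░▒█▒·
░▒░@▒░·
█▒░▓≈▒·
███████
███████

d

▓▒▒█···
░█▒▒▒▓·
▒░▒█▒▒·
▒░▓@░█·
▒░▓≈▒█·
███████
███████

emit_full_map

▓▒▒░▓░··
░▒▒≈▒▓··
▒≈▒▒█░··
▒▓▓▒▒█··
░▒░█▒▒▒▓
░▒▒░▒█▒▒
░░▒░▓@░█
░█▒░▓≈▒█

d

▒▒█····
█▒▒▒▓▒·
░▒█▒▒▒·
░▓▒@█▒·
░▓≈▒█░·
███████
███████

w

▒█░····
▒▒█≈▒▒·
█▒▒▒▓▒·
░▒█@▒▒·
░▓▒░█▒·
░▓≈▒█░·
███████

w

≈▒▓····
▒█░▒▒▒·
▒▒█≈▒▒·
█▒▒@▓▒·
░▒█▒▒▒·
░▓▒░█▒·
░▓≈▒█░·

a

▒≈▒▓···
▒▒█░▒▒▒
▓▒▒█≈▒▒
░█▒@▒▓▒
▒░▒█▒▒▒
▒░▓▒░█▒
▒░▓≈▒█░

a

▒▒≈▒▓··
≈▒▒█░▒▒
▓▓▒▒█≈▒
▒░█@▒▒▓
▒▒░▒█▒▒
░▒░▓▒░█
█▒░▓≈▒█

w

▒▒░▓░··
▒▒≈▒▓▒·
≈▒▒█░▒▒
▓▓▒@█≈▒
▒░█▒▒▒▓
▒▒░▒█▒▒
░▒░▓▒░█

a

▓▒▒░▓░·
░▒▒≈▒▓▒
▒≈▒▒█░▒
▒▓▓@▒█≈
░▒░█▒▒▒
░▒▒░▒█▒
░░▒░▓▒░

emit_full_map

▓▒▒░▓░···
░▒▒≈▒▓▒··
▒≈▒▒█░▒▒▒
▒▓▓@▒█≈▒▒
░▒░█▒▒▒▓▒
░▒▒░▒█▒▒▒
░░▒░▓▒░█▒
░█▒░▓≈▒█░

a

·▓▒▒░▓░
·░▒▒≈▒▓
·▒≈▒▒█░
·▒▓@▒▒█
·░▒░█▒▒
·░▒▒░▒█
·░░▒░▓▒

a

··▓▒▒░▓
·░░▒▒≈▒
·▒▒≈▒▒█
·▒▒@▓▒▒
·≈░▒░█▒
·▒░▒▒░▒
··░░▒░▓

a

···▓▒▒░
·≈░░▒▒≈
·▓▒▒≈▒▒
·≈▒@▓▓▒
·▓≈░▒░█
·░▒░▒▒░
···░░▒░

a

····▓▒▒
·≈≈░░▒▒
·▒▓▒▒≈▒
·░≈@▒▓▓
·█▓≈░▒░
·░░▒░▒▒
····░░▒

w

·······
·░░░▓▒▒
·≈≈░░▒▒
·▒▓@▒≈▒
·░≈▒▒▓▓
·█▓≈░▒░
·░░▒░▒▒

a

█······
█▓░░░▓▒
█▒≈≈░░▒
█▓▒@▒▒≈
█▒░≈▒▒▓
█▒█▓≈░▒
█·░░▒░▒

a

██·····
██▓░░░▓
██▒≈≈░░
██▓@▓▒▒
██▒░≈▒▒
██▒█▓≈░
██·░░▒░

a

███····
███▓░░░
███▒≈≈░
███@▒▓▒
███▒░≈▒
███▒█▓≈
███·░░▒

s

███▓░░░
███▒≈≈░
███▓▒▓▒
███@░≈▒
███▒█▓≈
███▒░░▒
███····

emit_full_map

▓░░░▓▒▒░▓░···
▒≈≈░░▒▒≈▒▓▒··
▓▒▓▒▒≈▒▒█░▒▒▒
@░≈▒▒▓▓▒▒█≈▒▒
▒█▓≈░▒░█▒▒▒▓▒
▒░░▒░▒▒░▒█▒▒▒
····░░▒░▓▒░█▒
····░█▒░▓≈▒█░

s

███▒≈≈░
███▓▒▓▒
███▒░≈▒
███@█▓≈
███▒░░▒
███░░▒·
███····

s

███▓▒▓▒
███▒░≈▒
███▒█▓≈
███@░░▒
███░░▒·
███≈≈▒·
███████

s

███▒░≈▒
███▒█▓≈
███▒░░▒
███@░▒·
███≈≈▒·
███████
███████

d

██▒░≈▒▒
██▒█▓≈░
██▒░░▒░
██░@▒▓░
██≈≈▒░░
███████
███████

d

█▒░≈▒▒▓
█▒█▓≈░▒
█▒░░▒░▒
█░░@▓░░
█≈≈▒░░█
███████
███████

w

█▓▒▓▒▒≈
█▒░≈▒▒▓
█▒█▓≈░▒
█▒░@▒░▒
█░░▒▓░░
█≈≈▒░░█
███████

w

█▒≈≈░░▒
█▓▒▓▒▒≈
█▒░≈▒▒▓
█▒█@≈░▒
█▒░░▒░▒
█░░▒▓░░
█≈≈▒░░█

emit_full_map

▓░░░▓▒▒░▓░···
▒≈≈░░▒▒≈▒▓▒··
▓▒▓▒▒≈▒▒█░▒▒▒
▒░≈▒▒▓▓▒▒█≈▒▒
▒█@≈░▒░█▒▒▒▓▒
▒░░▒░▒▒░▒█▒▒▒
░░▒▓░░▒░▓▒░█▒
≈≈▒░░█▒░▓≈▒█░
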